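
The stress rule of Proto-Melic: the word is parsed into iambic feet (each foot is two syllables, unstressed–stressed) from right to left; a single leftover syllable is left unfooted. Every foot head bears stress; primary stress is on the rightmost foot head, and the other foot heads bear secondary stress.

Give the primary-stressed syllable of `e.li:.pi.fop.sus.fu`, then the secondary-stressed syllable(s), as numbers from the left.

primary 6, secondary 2, 4

Parse right to left into iambic (σˈσ) feet: (e.ˈli:) (pi.ˈfop) (sus.ˈfu).
Foot heads (stressed positions): 2, 4, 6.
End Rule Rightmost: primary stress on the rightmost head = syllable 6.
Secondary stress on 2, 4: e.ˌli:.pi.ˌfop.sus.ˈfu.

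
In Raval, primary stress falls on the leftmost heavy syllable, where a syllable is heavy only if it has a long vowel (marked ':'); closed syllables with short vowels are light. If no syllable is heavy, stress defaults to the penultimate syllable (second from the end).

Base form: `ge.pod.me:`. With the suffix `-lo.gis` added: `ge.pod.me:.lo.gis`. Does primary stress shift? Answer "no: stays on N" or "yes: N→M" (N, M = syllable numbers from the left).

Base `ge.pod.me:` (3 syllables):
  Weights: 1 ge L, 2 pod L, 3 me: H.
  Heavy syllables in the domain: 3. The leftmost is syllable 3 (me:).
  → primary stress on syllable 3.
Suffixed `ge.pod.me:.lo.gis` (5 syllables):
  Weights: 1 ge L, 2 pod L, 3 me: H, 4 lo L, 5 gis L.
  Heavy syllables in the domain: 3. The leftmost is syllable 3 (me:).
  → primary stress on syllable 3.

no: stays on 3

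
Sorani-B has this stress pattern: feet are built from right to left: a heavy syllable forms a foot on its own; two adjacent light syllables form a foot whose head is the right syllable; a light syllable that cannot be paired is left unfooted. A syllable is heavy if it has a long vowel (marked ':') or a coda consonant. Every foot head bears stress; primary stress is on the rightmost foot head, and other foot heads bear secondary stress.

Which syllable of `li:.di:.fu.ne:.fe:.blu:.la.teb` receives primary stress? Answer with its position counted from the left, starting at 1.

Weights: 1 li: H, 2 di: H, 3 fu L, 4 ne: H, 5 fe: H, 6 blu: H, 7 la L, 8 teb H.
Parse right to left (heavy = foot alone; LL = one foot; stranded L unfooted): (ˈli:) (ˈdi:) fu (ˈne:) (ˈfe:) (ˈblu:) la (ˈteb).
Foot heads: 1, 2, 4, 5, 6, 8.
Primary stress on the rightmost head = syllable 8.
Primary stress: syllable 8 → li:.di:.fu.ne:.fe:.blu:.la.ˈteb.

8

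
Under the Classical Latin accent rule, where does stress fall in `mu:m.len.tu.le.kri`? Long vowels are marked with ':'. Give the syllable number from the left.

3

Classical Latin: stress the penult if heavy (long vowel or closed), else the antepenult.
Weights: 3 tu L, 4 le L, 5 kri L.
The penult (syllable 4, le) is light, so stress falls on the antepenult (syllable 3, tu).
Stress on syllable 3: mu:m.len.ˈtu.le.kri.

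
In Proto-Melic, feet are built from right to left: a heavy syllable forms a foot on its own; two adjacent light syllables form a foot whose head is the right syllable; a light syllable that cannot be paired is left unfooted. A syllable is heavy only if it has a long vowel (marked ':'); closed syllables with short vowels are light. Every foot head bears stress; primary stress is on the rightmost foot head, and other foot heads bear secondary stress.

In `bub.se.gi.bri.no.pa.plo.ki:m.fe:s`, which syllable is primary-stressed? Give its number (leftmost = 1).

Weights: 1 bub L, 2 se L, 3 gi L, 4 bri L, 5 no L, 6 pa L, 7 plo L, 8 ki:m H, 9 fe:s H.
Parse right to left (heavy = foot alone; LL = one foot; stranded L unfooted): bub (se.ˈgi) (bri.ˈno) (pa.ˈplo) (ˈki:m) (ˈfe:s).
Foot heads: 3, 5, 7, 8, 9.
Primary stress on the rightmost head = syllable 9.
Primary stress: syllable 9 → bub.se.gi.bri.no.pa.plo.ki:m.ˈfe:s.

9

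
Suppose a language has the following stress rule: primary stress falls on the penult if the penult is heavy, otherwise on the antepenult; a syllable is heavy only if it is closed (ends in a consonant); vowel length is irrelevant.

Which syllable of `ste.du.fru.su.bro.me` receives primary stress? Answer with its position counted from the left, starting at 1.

Weights: 4 su L, 5 bro L, 6 me L.
The penult (syllable 5, bro) is light, so stress falls on the antepenult (syllable 4, su).
Primary stress: syllable 4 → ste.du.fru.ˈsu.bro.me.

4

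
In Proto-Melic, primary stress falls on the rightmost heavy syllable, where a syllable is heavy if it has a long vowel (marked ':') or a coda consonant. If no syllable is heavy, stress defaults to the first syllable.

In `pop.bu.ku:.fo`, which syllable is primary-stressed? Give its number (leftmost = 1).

Weights: 1 pop H, 2 bu L, 3 ku: H, 4 fo L.
Heavy syllables in the domain: 1, 3. The rightmost is syllable 3 (ku:).
Primary stress: syllable 3 → pop.bu.ˈku:.fo.

3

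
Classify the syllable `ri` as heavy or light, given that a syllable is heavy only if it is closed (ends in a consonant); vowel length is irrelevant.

light

`ri`: short vowel, open (no coda). Open (no coda) → light.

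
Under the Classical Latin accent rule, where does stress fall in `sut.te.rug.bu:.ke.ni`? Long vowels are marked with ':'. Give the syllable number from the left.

4

Classical Latin: stress the penult if heavy (long vowel or closed), else the antepenult.
Weights: 4 bu: H, 5 ke L, 6 ni L.
The penult (syllable 5, ke) is light, so stress falls on the antepenult (syllable 4, bu:).
Stress on syllable 4: sut.te.rug.ˈbu:.ke.ni.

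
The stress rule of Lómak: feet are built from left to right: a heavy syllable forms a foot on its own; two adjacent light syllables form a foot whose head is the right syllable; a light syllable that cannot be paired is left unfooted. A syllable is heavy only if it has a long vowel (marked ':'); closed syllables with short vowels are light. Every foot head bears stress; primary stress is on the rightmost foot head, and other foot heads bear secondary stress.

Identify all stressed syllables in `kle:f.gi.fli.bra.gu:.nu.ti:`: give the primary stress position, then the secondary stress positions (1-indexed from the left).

Weights: 1 kle:f H, 2 gi L, 3 fli L, 4 bra L, 5 gu: H, 6 nu L, 7 ti: H.
Parse left to right (heavy = foot alone; LL = one foot; stranded L unfooted): (ˈkle:f) (gi.ˈfli) bra (ˈgu:) nu (ˈti:).
Foot heads: 1, 3, 5, 7.
Primary stress on the rightmost head = syllable 7.
Secondary stress on 1, 3, 5: ˌkle:f.gi.ˌfli.bra.ˌgu:.nu.ˈti:.

primary 7, secondary 1, 3, 5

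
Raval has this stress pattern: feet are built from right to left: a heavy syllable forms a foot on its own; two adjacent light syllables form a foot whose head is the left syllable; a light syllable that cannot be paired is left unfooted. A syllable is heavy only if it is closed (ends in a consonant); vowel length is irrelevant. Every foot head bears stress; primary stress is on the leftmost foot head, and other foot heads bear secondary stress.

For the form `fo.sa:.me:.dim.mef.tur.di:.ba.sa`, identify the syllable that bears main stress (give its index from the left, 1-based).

Weights: 1 fo L, 2 sa: L, 3 me: L, 4 dim H, 5 mef H, 6 tur H, 7 di: L, 8 ba L, 9 sa L.
Parse right to left (heavy = foot alone; LL = one foot; stranded L unfooted): fo (ˈsa:.me:) (ˈdim) (ˈmef) (ˈtur) di: (ˈba.sa).
Foot heads: 2, 4, 5, 6, 8.
Primary stress on the leftmost head = syllable 2.
Primary stress: syllable 2 → fo.ˈsa:.me:.dim.mef.tur.di:.ba.sa.

2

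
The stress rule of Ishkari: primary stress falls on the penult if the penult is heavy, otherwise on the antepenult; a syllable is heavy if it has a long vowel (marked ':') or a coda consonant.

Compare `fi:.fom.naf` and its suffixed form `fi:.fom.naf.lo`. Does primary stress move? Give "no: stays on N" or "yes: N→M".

Base `fi:.fom.naf` (3 syllables):
  Weights: 1 fi: H, 2 fom H, 3 naf H.
  The penult (syllable 2, fom) is heavy, so it takes stress.
  → primary stress on syllable 2.
Suffixed `fi:.fom.naf.lo` (4 syllables):
  Weights: 2 fom H, 3 naf H, 4 lo L.
  The penult (syllable 3, naf) is heavy, so it takes stress.
  → primary stress on syllable 3.

yes: 2→3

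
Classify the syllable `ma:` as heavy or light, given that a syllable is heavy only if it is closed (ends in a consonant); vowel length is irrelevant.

`ma:`: long vowel, open (no coda). Open (no coda) → light.

light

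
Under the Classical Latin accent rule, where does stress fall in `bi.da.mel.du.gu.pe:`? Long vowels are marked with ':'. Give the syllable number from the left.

4

Classical Latin: stress the penult if heavy (long vowel or closed), else the antepenult.
Weights: 4 du L, 5 gu L, 6 pe: H.
The penult (syllable 5, gu) is light, so stress falls on the antepenult (syllable 4, du).
Stress on syllable 4: bi.da.mel.ˈdu.gu.pe:.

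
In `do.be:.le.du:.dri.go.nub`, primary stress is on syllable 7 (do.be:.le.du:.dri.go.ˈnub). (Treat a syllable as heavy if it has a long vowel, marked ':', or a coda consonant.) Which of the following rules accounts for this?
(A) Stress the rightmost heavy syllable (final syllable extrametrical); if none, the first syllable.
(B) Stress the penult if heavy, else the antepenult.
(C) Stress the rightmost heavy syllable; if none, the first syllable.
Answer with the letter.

Rule A → syllable 4 (observed: 7).
Rule B → syllable 5 (observed: 7).
Rule C → syllable 7 ✓.

C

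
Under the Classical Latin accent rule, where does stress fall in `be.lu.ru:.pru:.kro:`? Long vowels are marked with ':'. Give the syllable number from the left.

Classical Latin: stress the penult if heavy (long vowel or closed), else the antepenult.
Weights: 3 ru: H, 4 pru: H, 5 kro: H.
The penult (syllable 4, pru:) is heavy, so it takes stress.
Stress on syllable 4: be.lu.ru:.ˈpru:.kro:.

4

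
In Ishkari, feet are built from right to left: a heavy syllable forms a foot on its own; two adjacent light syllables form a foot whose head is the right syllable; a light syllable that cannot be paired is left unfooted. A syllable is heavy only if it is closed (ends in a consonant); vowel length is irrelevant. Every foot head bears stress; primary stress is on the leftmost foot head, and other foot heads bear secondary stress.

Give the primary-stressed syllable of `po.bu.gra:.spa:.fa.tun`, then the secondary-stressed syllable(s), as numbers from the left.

Weights: 1 po L, 2 bu L, 3 gra: L, 4 spa: L, 5 fa L, 6 tun H.
Parse right to left (heavy = foot alone; LL = one foot; stranded L unfooted): po (bu.ˈgra:) (spa:.ˈfa) (ˈtun).
Foot heads: 3, 5, 6.
Primary stress on the leftmost head = syllable 3.
Secondary stress on 5, 6: po.bu.ˈgra:.spa:.ˌfa.ˌtun.

primary 3, secondary 5, 6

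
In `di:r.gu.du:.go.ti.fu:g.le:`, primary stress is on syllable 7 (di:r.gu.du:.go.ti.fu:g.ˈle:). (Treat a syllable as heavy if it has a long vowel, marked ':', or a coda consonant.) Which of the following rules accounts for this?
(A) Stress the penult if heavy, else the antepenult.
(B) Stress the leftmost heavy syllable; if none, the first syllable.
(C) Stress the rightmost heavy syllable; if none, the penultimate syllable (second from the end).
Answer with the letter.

Rule A → syllable 6 (observed: 7).
Rule B → syllable 1 (observed: 7).
Rule C → syllable 7 ✓.

C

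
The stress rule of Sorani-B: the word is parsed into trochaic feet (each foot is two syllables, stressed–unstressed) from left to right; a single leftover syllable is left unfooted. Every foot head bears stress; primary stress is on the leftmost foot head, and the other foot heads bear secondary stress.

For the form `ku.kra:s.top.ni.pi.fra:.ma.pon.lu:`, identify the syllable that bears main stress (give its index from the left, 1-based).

1

Parse left to right into trochaic (ˈσσ) feet: (ˈku.kra:s) (ˈtop.ni) (ˈpi.fra:) (ˈma.pon) lu:. Syllable 9 is left unfooted.
Foot heads (stressed positions): 1, 3, 5, 7.
End Rule Leftmost: primary stress on the leftmost head = syllable 1.
Primary stress: syllable 1 → ˈku.kra:s.top.ni.pi.fra:.ma.pon.lu:.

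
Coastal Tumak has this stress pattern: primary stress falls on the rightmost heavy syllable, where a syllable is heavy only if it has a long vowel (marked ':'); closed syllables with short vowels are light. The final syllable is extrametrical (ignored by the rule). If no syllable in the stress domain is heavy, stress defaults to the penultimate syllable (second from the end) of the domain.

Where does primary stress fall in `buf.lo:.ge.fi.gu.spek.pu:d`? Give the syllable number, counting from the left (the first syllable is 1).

The final syllable (7, pu:d) is extrametrical; the stress domain is syllables 1–6.
Weights: 1 buf L, 2 lo: H, 3 ge L, 4 fi L, 5 gu L, 6 spek L.
Heavy syllables in the domain: 2. The rightmost is syllable 2 (lo:).
Primary stress: syllable 2 → buf.ˈlo:.ge.fi.gu.spek.pu:d.

2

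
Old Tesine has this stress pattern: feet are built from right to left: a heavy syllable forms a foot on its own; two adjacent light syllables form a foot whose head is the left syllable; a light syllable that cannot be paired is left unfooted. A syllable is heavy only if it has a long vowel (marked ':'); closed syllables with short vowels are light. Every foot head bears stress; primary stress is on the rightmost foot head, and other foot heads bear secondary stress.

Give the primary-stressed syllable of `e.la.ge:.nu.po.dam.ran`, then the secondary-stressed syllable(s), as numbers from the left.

primary 6, secondary 1, 3, 4

Weights: 1 e L, 2 la L, 3 ge: H, 4 nu L, 5 po L, 6 dam L, 7 ran L.
Parse right to left (heavy = foot alone; LL = one foot; stranded L unfooted): (ˈe.la) (ˈge:) (ˈnu.po) (ˈdam.ran).
Foot heads: 1, 3, 4, 6.
Primary stress on the rightmost head = syllable 6.
Secondary stress on 1, 3, 4: ˌe.la.ˌge:.ˌnu.po.ˈdam.ran.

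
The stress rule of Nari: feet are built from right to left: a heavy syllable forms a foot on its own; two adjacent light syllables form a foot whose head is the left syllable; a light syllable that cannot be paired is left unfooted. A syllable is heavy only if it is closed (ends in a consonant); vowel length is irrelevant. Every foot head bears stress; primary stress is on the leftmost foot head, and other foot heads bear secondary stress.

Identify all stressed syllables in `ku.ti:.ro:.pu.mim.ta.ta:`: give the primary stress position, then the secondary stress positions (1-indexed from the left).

Weights: 1 ku L, 2 ti: L, 3 ro: L, 4 pu L, 5 mim H, 6 ta L, 7 ta: L.
Parse right to left (heavy = foot alone; LL = one foot; stranded L unfooted): (ˈku.ti:) (ˈro:.pu) (ˈmim) (ˈta.ta:).
Foot heads: 1, 3, 5, 6.
Primary stress on the leftmost head = syllable 1.
Secondary stress on 3, 5, 6: ˈku.ti:.ˌro:.pu.ˌmim.ˌta.ta:.

primary 1, secondary 3, 5, 6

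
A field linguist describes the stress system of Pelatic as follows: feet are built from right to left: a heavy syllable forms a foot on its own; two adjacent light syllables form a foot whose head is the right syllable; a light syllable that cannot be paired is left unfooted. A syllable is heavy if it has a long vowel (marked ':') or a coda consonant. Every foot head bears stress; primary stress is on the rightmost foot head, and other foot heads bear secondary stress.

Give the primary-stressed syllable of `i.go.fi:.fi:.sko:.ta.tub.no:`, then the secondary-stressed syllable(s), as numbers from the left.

Weights: 1 i L, 2 go L, 3 fi: H, 4 fi: H, 5 sko: H, 6 ta L, 7 tub H, 8 no: H.
Parse right to left (heavy = foot alone; LL = one foot; stranded L unfooted): (i.ˈgo) (ˈfi:) (ˈfi:) (ˈsko:) ta (ˈtub) (ˈno:).
Foot heads: 2, 3, 4, 5, 7, 8.
Primary stress on the rightmost head = syllable 8.
Secondary stress on 2, 3, 4, 5, 7: i.ˌgo.ˌfi:.ˌfi:.ˌsko:.ta.ˌtub.ˈno:.

primary 8, secondary 2, 3, 4, 5, 7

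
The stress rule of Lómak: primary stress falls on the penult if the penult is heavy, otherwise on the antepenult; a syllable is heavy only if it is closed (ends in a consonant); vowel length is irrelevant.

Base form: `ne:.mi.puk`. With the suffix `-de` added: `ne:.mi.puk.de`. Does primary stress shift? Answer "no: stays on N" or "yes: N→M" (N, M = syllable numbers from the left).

Base `ne:.mi.puk` (3 syllables):
  Weights: 1 ne: L, 2 mi L, 3 puk H.
  The penult (syllable 2, mi) is light, so stress falls on the antepenult (syllable 1, ne:).
  → primary stress on syllable 1.
Suffixed `ne:.mi.puk.de` (4 syllables):
  Weights: 2 mi L, 3 puk H, 4 de L.
  The penult (syllable 3, puk) is heavy, so it takes stress.
  → primary stress on syllable 3.

yes: 1→3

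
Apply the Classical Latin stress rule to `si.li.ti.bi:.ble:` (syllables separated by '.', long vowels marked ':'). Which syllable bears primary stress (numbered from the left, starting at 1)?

4

Classical Latin: stress the penult if heavy (long vowel or closed), else the antepenult.
Weights: 3 ti L, 4 bi: H, 5 ble: H.
The penult (syllable 4, bi:) is heavy, so it takes stress.
Stress on syllable 4: si.li.ti.ˈbi:.ble:.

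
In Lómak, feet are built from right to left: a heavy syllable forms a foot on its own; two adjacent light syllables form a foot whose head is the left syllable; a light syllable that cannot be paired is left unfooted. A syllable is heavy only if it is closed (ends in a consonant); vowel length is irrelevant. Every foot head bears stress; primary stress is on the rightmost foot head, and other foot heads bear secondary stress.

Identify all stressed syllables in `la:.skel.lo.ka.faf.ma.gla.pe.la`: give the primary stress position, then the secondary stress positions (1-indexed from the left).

Weights: 1 la: L, 2 skel H, 3 lo L, 4 ka L, 5 faf H, 6 ma L, 7 gla L, 8 pe L, 9 la L.
Parse right to left (heavy = foot alone; LL = one foot; stranded L unfooted): la: (ˈskel) (ˈlo.ka) (ˈfaf) (ˈma.gla) (ˈpe.la).
Foot heads: 2, 3, 5, 6, 8.
Primary stress on the rightmost head = syllable 8.
Secondary stress on 2, 3, 5, 6: la:.ˌskel.ˌlo.ka.ˌfaf.ˌma.gla.ˈpe.la.

primary 8, secondary 2, 3, 5, 6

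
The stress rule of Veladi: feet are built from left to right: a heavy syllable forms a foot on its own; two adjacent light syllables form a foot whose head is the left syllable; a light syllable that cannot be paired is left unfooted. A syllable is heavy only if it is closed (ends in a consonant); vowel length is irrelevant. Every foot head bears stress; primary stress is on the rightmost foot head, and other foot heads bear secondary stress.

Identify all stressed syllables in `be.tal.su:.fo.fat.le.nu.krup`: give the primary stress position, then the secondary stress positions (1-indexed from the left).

Weights: 1 be L, 2 tal H, 3 su: L, 4 fo L, 5 fat H, 6 le L, 7 nu L, 8 krup H.
Parse left to right (heavy = foot alone; LL = one foot; stranded L unfooted): be (ˈtal) (ˈsu:.fo) (ˈfat) (ˈle.nu) (ˈkrup).
Foot heads: 2, 3, 5, 6, 8.
Primary stress on the rightmost head = syllable 8.
Secondary stress on 2, 3, 5, 6: be.ˌtal.ˌsu:.fo.ˌfat.ˌle.nu.ˈkrup.

primary 8, secondary 2, 3, 5, 6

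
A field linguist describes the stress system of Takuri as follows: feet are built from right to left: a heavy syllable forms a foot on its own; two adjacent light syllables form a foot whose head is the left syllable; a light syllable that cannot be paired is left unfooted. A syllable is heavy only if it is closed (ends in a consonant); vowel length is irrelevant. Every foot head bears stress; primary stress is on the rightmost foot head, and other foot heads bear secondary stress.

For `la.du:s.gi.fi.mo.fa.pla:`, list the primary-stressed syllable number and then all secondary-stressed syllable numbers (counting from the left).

primary 6, secondary 2, 4

Weights: 1 la L, 2 du:s H, 3 gi L, 4 fi L, 5 mo L, 6 fa L, 7 pla: L.
Parse right to left (heavy = foot alone; LL = one foot; stranded L unfooted): la (ˈdu:s) gi (ˈfi.mo) (ˈfa.pla:).
Foot heads: 2, 4, 6.
Primary stress on the rightmost head = syllable 6.
Secondary stress on 2, 4: la.ˌdu:s.gi.ˌfi.mo.ˈfa.pla:.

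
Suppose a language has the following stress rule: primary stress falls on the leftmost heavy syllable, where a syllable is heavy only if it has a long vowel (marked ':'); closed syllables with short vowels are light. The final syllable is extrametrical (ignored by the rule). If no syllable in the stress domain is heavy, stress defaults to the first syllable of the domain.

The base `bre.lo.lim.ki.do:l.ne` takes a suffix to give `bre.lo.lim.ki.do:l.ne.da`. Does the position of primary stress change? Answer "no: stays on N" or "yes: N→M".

no: stays on 5

Base `bre.lo.lim.ki.do:l.ne` (6 syllables):
  The final syllable (6, ne) is extrametrical; the stress domain is syllables 1–5.
  Weights: 1 bre L, 2 lo L, 3 lim L, 4 ki L, 5 do:l H.
  Heavy syllables in the domain: 5. The leftmost is syllable 5 (do:l).
  → primary stress on syllable 5.
Suffixed `bre.lo.lim.ki.do:l.ne.da` (7 syllables):
  The final syllable (7, da) is extrametrical; the stress domain is syllables 1–6.
  Weights: 1 bre L, 2 lo L, 3 lim L, 4 ki L, 5 do:l H, 6 ne L.
  Heavy syllables in the domain: 5. The leftmost is syllable 5 (do:l).
  → primary stress on syllable 5.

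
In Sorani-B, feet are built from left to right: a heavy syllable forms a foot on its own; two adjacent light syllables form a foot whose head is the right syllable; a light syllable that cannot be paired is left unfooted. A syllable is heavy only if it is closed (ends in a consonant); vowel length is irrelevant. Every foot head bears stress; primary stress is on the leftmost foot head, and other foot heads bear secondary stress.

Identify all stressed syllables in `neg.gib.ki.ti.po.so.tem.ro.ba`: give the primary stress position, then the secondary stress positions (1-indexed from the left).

primary 1, secondary 2, 4, 6, 7, 9

Weights: 1 neg H, 2 gib H, 3 ki L, 4 ti L, 5 po L, 6 so L, 7 tem H, 8 ro L, 9 ba L.
Parse left to right (heavy = foot alone; LL = one foot; stranded L unfooted): (ˈneg) (ˈgib) (ki.ˈti) (po.ˈso) (ˈtem) (ro.ˈba).
Foot heads: 1, 2, 4, 6, 7, 9.
Primary stress on the leftmost head = syllable 1.
Secondary stress on 2, 4, 6, 7, 9: ˈneg.ˌgib.ki.ˌti.po.ˌso.ˌtem.ro.ˌba.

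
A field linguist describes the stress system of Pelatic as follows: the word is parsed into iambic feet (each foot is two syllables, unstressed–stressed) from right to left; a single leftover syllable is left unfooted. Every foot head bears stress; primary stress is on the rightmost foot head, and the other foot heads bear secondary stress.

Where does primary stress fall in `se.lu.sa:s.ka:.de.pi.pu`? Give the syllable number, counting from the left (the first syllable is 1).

Parse right to left into iambic (σˈσ) feet: se (lu.ˈsa:s) (ka:.ˈde) (pi.ˈpu). Syllable 1 is left unfooted.
Foot heads (stressed positions): 3, 5, 7.
End Rule Rightmost: primary stress on the rightmost head = syllable 7.
Primary stress: syllable 7 → se.lu.sa:s.ka:.de.pi.ˈpu.

7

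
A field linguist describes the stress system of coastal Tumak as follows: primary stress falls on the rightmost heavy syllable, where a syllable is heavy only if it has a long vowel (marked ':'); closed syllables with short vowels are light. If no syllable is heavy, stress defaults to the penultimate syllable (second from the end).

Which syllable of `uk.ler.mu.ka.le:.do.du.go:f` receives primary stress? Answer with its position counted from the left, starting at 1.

8

Weights: 1 uk L, 2 ler L, 3 mu L, 4 ka L, 5 le: H, 6 do L, 7 du L, 8 go:f H.
Heavy syllables in the domain: 5, 8. The rightmost is syllable 8 (go:f).
Primary stress: syllable 8 → uk.ler.mu.ka.le:.do.du.ˈgo:f.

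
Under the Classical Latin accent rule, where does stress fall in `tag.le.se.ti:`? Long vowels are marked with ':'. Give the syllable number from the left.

Classical Latin: stress the penult if heavy (long vowel or closed), else the antepenult.
Weights: 2 le L, 3 se L, 4 ti: H.
The penult (syllable 3, se) is light, so stress falls on the antepenult (syllable 2, le).
Stress on syllable 2: tag.ˈle.se.ti:.

2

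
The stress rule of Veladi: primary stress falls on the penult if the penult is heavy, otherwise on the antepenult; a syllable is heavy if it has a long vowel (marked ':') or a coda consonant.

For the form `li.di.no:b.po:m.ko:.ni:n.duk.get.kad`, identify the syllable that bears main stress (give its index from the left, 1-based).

8

Weights: 7 duk H, 8 get H, 9 kad H.
The penult (syllable 8, get) is heavy, so it takes stress.
Primary stress: syllable 8 → li.di.no:b.po:m.ko:.ni:n.duk.ˈget.kad.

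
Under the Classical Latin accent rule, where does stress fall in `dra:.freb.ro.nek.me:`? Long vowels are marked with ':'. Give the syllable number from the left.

4

Classical Latin: stress the penult if heavy (long vowel or closed), else the antepenult.
Weights: 3 ro L, 4 nek H, 5 me: H.
The penult (syllable 4, nek) is heavy, so it takes stress.
Stress on syllable 4: dra:.freb.ro.ˈnek.me:.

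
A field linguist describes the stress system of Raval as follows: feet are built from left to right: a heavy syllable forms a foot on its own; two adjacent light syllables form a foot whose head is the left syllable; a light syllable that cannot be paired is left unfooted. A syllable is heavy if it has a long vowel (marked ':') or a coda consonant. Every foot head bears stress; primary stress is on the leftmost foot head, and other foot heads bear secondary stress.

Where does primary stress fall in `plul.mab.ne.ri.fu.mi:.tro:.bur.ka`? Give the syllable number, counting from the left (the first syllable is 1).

Weights: 1 plul H, 2 mab H, 3 ne L, 4 ri L, 5 fu L, 6 mi: H, 7 tro: H, 8 bur H, 9 ka L.
Parse left to right (heavy = foot alone; LL = one foot; stranded L unfooted): (ˈplul) (ˈmab) (ˈne.ri) fu (ˈmi:) (ˈtro:) (ˈbur) ka.
Foot heads: 1, 2, 3, 6, 7, 8.
Primary stress on the leftmost head = syllable 1.
Primary stress: syllable 1 → ˈplul.mab.ne.ri.fu.mi:.tro:.bur.ka.

1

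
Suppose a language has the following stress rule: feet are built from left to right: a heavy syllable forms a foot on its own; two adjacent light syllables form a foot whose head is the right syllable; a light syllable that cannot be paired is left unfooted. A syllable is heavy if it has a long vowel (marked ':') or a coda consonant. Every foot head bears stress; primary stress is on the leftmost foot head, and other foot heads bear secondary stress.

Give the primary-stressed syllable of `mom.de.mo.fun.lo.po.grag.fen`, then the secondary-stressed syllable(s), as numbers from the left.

Weights: 1 mom H, 2 de L, 3 mo L, 4 fun H, 5 lo L, 6 po L, 7 grag H, 8 fen H.
Parse left to right (heavy = foot alone; LL = one foot; stranded L unfooted): (ˈmom) (de.ˈmo) (ˈfun) (lo.ˈpo) (ˈgrag) (ˈfen).
Foot heads: 1, 3, 4, 6, 7, 8.
Primary stress on the leftmost head = syllable 1.
Secondary stress on 3, 4, 6, 7, 8: ˈmom.de.ˌmo.ˌfun.lo.ˌpo.ˌgrag.ˌfen.

primary 1, secondary 3, 4, 6, 7, 8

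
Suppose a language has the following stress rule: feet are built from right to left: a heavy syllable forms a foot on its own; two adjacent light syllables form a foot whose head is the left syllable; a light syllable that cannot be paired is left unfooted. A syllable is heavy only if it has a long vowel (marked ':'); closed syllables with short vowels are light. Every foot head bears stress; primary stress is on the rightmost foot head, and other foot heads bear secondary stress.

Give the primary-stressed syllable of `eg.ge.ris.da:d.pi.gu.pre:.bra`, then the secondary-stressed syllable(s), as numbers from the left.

Weights: 1 eg L, 2 ge L, 3 ris L, 4 da:d H, 5 pi L, 6 gu L, 7 pre: H, 8 bra L.
Parse right to left (heavy = foot alone; LL = one foot; stranded L unfooted): eg (ˈge.ris) (ˈda:d) (ˈpi.gu) (ˈpre:) bra.
Foot heads: 2, 4, 5, 7.
Primary stress on the rightmost head = syllable 7.
Secondary stress on 2, 4, 5: eg.ˌge.ris.ˌda:d.ˌpi.gu.ˈpre:.bra.

primary 7, secondary 2, 4, 5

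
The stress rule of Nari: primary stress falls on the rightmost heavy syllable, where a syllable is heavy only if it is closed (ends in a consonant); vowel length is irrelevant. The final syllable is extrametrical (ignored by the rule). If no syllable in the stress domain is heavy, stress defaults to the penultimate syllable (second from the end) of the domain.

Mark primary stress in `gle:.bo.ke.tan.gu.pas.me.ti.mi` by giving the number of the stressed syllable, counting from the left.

The final syllable (9, mi) is extrametrical; the stress domain is syllables 1–8.
Weights: 1 gle: L, 2 bo L, 3 ke L, 4 tan H, 5 gu L, 6 pas H, 7 me L, 8 ti L.
Heavy syllables in the domain: 4, 6. The rightmost is syllable 6 (pas).
Primary stress: syllable 6 → gle:.bo.ke.tan.gu.ˈpas.me.ti.mi.

6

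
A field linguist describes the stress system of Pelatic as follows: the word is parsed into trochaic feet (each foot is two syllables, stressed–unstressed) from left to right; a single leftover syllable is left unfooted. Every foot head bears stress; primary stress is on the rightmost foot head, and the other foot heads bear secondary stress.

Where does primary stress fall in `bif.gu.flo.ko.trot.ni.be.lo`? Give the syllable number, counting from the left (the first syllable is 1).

7

Parse left to right into trochaic (ˈσσ) feet: (ˈbif.gu) (ˈflo.ko) (ˈtrot.ni) (ˈbe.lo).
Foot heads (stressed positions): 1, 3, 5, 7.
End Rule Rightmost: primary stress on the rightmost head = syllable 7.
Primary stress: syllable 7 → bif.gu.flo.ko.trot.ni.ˈbe.lo.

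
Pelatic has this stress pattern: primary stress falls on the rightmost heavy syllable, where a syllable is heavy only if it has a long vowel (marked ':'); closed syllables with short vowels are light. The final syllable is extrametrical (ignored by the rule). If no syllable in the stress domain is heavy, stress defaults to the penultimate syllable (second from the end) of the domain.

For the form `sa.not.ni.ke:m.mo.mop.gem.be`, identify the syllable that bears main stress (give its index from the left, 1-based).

The final syllable (8, be) is extrametrical; the stress domain is syllables 1–7.
Weights: 1 sa L, 2 not L, 3 ni L, 4 ke:m H, 5 mo L, 6 mop L, 7 gem L.
Heavy syllables in the domain: 4. The rightmost is syllable 4 (ke:m).
Primary stress: syllable 4 → sa.not.ni.ˈke:m.mo.mop.gem.be.

4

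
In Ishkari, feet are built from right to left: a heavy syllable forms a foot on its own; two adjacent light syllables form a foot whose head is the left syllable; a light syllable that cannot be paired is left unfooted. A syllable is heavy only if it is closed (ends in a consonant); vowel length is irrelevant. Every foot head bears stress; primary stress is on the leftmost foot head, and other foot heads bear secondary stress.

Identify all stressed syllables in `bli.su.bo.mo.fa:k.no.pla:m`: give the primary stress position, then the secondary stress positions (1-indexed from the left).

Weights: 1 bli L, 2 su L, 3 bo L, 4 mo L, 5 fa:k H, 6 no L, 7 pla:m H.
Parse right to left (heavy = foot alone; LL = one foot; stranded L unfooted): (ˈbli.su) (ˈbo.mo) (ˈfa:k) no (ˈpla:m).
Foot heads: 1, 3, 5, 7.
Primary stress on the leftmost head = syllable 1.
Secondary stress on 3, 5, 7: ˈbli.su.ˌbo.mo.ˌfa:k.no.ˌpla:m.

primary 1, secondary 3, 5, 7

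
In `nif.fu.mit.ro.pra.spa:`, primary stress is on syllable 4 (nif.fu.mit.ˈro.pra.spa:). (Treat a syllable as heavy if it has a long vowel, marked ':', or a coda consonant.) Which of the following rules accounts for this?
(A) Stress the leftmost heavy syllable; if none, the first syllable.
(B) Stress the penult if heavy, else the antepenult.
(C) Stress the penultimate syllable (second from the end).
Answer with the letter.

Rule A → syllable 1 (observed: 4).
Rule B → syllable 4 ✓.
Rule C → syllable 5 (observed: 4).

B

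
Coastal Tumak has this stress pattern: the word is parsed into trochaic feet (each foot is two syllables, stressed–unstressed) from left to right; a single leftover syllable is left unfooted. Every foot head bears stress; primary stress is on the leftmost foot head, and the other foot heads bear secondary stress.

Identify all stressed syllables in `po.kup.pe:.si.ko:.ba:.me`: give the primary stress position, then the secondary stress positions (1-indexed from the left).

Parse left to right into trochaic (ˈσσ) feet: (ˈpo.kup) (ˈpe:.si) (ˈko:.ba:) me. Syllable 7 is left unfooted.
Foot heads (stressed positions): 1, 3, 5.
End Rule Leftmost: primary stress on the leftmost head = syllable 1.
Secondary stress on 3, 5: ˈpo.kup.ˌpe:.si.ˌko:.ba:.me.

primary 1, secondary 3, 5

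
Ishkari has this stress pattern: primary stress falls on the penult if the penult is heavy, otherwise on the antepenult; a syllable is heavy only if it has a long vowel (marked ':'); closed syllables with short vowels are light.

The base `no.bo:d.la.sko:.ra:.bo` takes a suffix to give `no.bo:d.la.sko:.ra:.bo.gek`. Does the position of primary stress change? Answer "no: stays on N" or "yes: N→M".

Base `no.bo:d.la.sko:.ra:.bo` (6 syllables):
  Weights: 4 sko: H, 5 ra: H, 6 bo L.
  The penult (syllable 5, ra:) is heavy, so it takes stress.
  → primary stress on syllable 5.
Suffixed `no.bo:d.la.sko:.ra:.bo.gek` (7 syllables):
  Weights: 5 ra: H, 6 bo L, 7 gek L.
  The penult (syllable 6, bo) is light, so stress falls on the antepenult (syllable 5, ra:).
  → primary stress on syllable 5.

no: stays on 5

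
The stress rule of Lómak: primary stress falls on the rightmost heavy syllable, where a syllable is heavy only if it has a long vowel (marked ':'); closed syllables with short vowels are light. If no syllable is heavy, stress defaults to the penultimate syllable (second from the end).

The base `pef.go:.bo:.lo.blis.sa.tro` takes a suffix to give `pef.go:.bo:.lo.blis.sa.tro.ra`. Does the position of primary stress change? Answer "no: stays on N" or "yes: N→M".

Base `pef.go:.bo:.lo.blis.sa.tro` (7 syllables):
  Weights: 1 pef L, 2 go: H, 3 bo: H, 4 lo L, 5 blis L, 6 sa L, 7 tro L.
  Heavy syllables in the domain: 2, 3. The rightmost is syllable 3 (bo:).
  → primary stress on syllable 3.
Suffixed `pef.go:.bo:.lo.blis.sa.tro.ra` (8 syllables):
  Weights: 1 pef L, 2 go: H, 3 bo: H, 4 lo L, 5 blis L, 6 sa L, 7 tro L, 8 ra L.
  Heavy syllables in the domain: 2, 3. The rightmost is syllable 3 (bo:).
  → primary stress on syllable 3.

no: stays on 3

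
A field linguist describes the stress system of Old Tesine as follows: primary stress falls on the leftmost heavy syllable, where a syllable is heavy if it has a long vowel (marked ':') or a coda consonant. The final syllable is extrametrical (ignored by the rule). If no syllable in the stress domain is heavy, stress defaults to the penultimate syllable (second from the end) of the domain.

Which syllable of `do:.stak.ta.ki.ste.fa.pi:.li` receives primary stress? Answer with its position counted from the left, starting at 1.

1

The final syllable (8, li) is extrametrical; the stress domain is syllables 1–7.
Weights: 1 do: H, 2 stak H, 3 ta L, 4 ki L, 5 ste L, 6 fa L, 7 pi: H.
Heavy syllables in the domain: 1, 2, 7. The leftmost is syllable 1 (do:).
Primary stress: syllable 1 → ˈdo:.stak.ta.ki.ste.fa.pi:.li.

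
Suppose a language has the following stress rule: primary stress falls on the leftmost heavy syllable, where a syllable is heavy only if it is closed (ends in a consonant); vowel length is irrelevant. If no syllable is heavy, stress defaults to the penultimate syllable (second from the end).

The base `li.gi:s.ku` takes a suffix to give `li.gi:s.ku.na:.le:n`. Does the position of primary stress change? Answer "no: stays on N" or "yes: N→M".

Base `li.gi:s.ku` (3 syllables):
  Weights: 1 li L, 2 gi:s H, 3 ku L.
  Heavy syllables in the domain: 2. The leftmost is syllable 2 (gi:s).
  → primary stress on syllable 2.
Suffixed `li.gi:s.ku.na:.le:n` (5 syllables):
  Weights: 1 li L, 2 gi:s H, 3 ku L, 4 na: L, 5 le:n H.
  Heavy syllables in the domain: 2, 5. The leftmost is syllable 2 (gi:s).
  → primary stress on syllable 2.

no: stays on 2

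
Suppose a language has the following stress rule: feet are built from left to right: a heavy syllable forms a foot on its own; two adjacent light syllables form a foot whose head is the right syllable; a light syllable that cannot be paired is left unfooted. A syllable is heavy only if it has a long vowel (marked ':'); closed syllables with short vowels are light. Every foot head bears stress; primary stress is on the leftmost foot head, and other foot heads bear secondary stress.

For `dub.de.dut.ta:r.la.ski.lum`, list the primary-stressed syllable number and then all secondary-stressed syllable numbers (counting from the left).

primary 2, secondary 4, 6

Weights: 1 dub L, 2 de L, 3 dut L, 4 ta:r H, 5 la L, 6 ski L, 7 lum L.
Parse left to right (heavy = foot alone; LL = one foot; stranded L unfooted): (dub.ˈde) dut (ˈta:r) (la.ˈski) lum.
Foot heads: 2, 4, 6.
Primary stress on the leftmost head = syllable 2.
Secondary stress on 4, 6: dub.ˈde.dut.ˌta:r.la.ˌski.lum.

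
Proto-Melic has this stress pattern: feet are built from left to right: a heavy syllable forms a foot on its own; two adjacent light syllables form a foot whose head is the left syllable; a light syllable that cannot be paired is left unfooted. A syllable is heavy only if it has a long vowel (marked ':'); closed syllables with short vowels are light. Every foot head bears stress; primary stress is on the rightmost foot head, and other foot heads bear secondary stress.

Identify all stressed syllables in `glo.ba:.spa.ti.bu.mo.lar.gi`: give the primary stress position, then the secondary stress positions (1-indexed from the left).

Weights: 1 glo L, 2 ba: H, 3 spa L, 4 ti L, 5 bu L, 6 mo L, 7 lar L, 8 gi L.
Parse left to right (heavy = foot alone; LL = one foot; stranded L unfooted): glo (ˈba:) (ˈspa.ti) (ˈbu.mo) (ˈlar.gi).
Foot heads: 2, 3, 5, 7.
Primary stress on the rightmost head = syllable 7.
Secondary stress on 2, 3, 5: glo.ˌba:.ˌspa.ti.ˌbu.mo.ˈlar.gi.

primary 7, secondary 2, 3, 5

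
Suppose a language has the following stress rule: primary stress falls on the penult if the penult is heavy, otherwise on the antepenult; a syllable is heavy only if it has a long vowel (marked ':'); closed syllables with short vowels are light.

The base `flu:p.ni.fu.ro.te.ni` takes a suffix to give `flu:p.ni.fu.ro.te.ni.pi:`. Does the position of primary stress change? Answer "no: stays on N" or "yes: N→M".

yes: 4→5

Base `flu:p.ni.fu.ro.te.ni` (6 syllables):
  Weights: 4 ro L, 5 te L, 6 ni L.
  The penult (syllable 5, te) is light, so stress falls on the antepenult (syllable 4, ro).
  → primary stress on syllable 4.
Suffixed `flu:p.ni.fu.ro.te.ni.pi:` (7 syllables):
  Weights: 5 te L, 6 ni L, 7 pi: H.
  The penult (syllable 6, ni) is light, so stress falls on the antepenult (syllable 5, te).
  → primary stress on syllable 5.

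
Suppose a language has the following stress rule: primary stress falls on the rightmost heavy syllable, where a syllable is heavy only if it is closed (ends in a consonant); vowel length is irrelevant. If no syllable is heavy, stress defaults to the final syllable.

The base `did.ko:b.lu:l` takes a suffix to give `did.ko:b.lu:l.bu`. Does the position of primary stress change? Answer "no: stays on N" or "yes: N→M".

no: stays on 3

Base `did.ko:b.lu:l` (3 syllables):
  Weights: 1 did H, 2 ko:b H, 3 lu:l H.
  Heavy syllables in the domain: 1, 2, 3. The rightmost is syllable 3 (lu:l).
  → primary stress on syllable 3.
Suffixed `did.ko:b.lu:l.bu` (4 syllables):
  Weights: 1 did H, 2 ko:b H, 3 lu:l H, 4 bu L.
  Heavy syllables in the domain: 1, 2, 3. The rightmost is syllable 3 (lu:l).
  → primary stress on syllable 3.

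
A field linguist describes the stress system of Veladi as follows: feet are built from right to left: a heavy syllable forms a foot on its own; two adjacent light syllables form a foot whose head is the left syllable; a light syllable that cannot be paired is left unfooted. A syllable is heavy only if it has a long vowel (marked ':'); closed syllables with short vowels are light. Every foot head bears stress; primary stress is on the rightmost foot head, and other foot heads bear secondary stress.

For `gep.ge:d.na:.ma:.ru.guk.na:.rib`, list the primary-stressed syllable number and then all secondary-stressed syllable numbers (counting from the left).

Weights: 1 gep L, 2 ge:d H, 3 na: H, 4 ma: H, 5 ru L, 6 guk L, 7 na: H, 8 rib L.
Parse right to left (heavy = foot alone; LL = one foot; stranded L unfooted): gep (ˈge:d) (ˈna:) (ˈma:) (ˈru.guk) (ˈna:) rib.
Foot heads: 2, 3, 4, 5, 7.
Primary stress on the rightmost head = syllable 7.
Secondary stress on 2, 3, 4, 5: gep.ˌge:d.ˌna:.ˌma:.ˌru.guk.ˈna:.rib.

primary 7, secondary 2, 3, 4, 5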